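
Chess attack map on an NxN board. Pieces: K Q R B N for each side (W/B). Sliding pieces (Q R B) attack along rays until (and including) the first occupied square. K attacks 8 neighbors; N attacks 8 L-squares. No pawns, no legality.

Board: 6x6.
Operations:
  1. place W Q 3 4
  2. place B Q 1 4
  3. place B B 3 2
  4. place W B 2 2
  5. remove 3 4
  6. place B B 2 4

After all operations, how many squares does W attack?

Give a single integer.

Op 1: place WQ@(3,4)
Op 2: place BQ@(1,4)
Op 3: place BB@(3,2)
Op 4: place WB@(2,2)
Op 5: remove (3,4)
Op 6: place BB@(2,4)
Per-piece attacks for W:
  WB@(2,2): attacks (3,3) (4,4) (5,5) (3,1) (4,0) (1,3) (0,4) (1,1) (0,0)
Union (9 distinct): (0,0) (0,4) (1,1) (1,3) (3,1) (3,3) (4,0) (4,4) (5,5)

Answer: 9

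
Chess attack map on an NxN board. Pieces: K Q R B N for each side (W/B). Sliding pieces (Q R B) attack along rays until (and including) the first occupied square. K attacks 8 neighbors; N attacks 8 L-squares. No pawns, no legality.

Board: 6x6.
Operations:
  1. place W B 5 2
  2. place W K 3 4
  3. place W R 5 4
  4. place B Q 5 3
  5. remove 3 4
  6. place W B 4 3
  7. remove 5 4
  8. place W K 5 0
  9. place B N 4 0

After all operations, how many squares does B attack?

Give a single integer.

Answer: 11

Derivation:
Op 1: place WB@(5,2)
Op 2: place WK@(3,4)
Op 3: place WR@(5,4)
Op 4: place BQ@(5,3)
Op 5: remove (3,4)
Op 6: place WB@(4,3)
Op 7: remove (5,4)
Op 8: place WK@(5,0)
Op 9: place BN@(4,0)
Per-piece attacks for B:
  BN@(4,0): attacks (5,2) (3,2) (2,1)
  BQ@(5,3): attacks (5,4) (5,5) (5,2) (4,3) (4,4) (3,5) (4,2) (3,1) (2,0) [ray(0,-1) blocked at (5,2); ray(-1,0) blocked at (4,3)]
Union (11 distinct): (2,0) (2,1) (3,1) (3,2) (3,5) (4,2) (4,3) (4,4) (5,2) (5,4) (5,5)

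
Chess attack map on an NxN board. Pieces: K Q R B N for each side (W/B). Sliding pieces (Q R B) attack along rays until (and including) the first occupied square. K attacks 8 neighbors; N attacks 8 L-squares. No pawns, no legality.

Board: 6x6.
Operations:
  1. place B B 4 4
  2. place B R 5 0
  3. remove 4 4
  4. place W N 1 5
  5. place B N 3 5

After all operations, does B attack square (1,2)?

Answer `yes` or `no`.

Answer: no

Derivation:
Op 1: place BB@(4,4)
Op 2: place BR@(5,0)
Op 3: remove (4,4)
Op 4: place WN@(1,5)
Op 5: place BN@(3,5)
Per-piece attacks for B:
  BN@(3,5): attacks (4,3) (5,4) (2,3) (1,4)
  BR@(5,0): attacks (5,1) (5,2) (5,3) (5,4) (5,5) (4,0) (3,0) (2,0) (1,0) (0,0)
B attacks (1,2): no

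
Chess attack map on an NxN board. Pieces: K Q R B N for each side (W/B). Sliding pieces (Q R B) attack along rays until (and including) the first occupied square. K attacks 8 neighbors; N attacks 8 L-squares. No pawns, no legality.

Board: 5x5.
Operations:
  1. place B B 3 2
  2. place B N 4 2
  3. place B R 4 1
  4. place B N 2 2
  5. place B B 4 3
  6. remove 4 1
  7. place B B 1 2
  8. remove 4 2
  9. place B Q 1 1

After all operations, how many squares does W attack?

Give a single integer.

Answer: 0

Derivation:
Op 1: place BB@(3,2)
Op 2: place BN@(4,2)
Op 3: place BR@(4,1)
Op 4: place BN@(2,2)
Op 5: place BB@(4,3)
Op 6: remove (4,1)
Op 7: place BB@(1,2)
Op 8: remove (4,2)
Op 9: place BQ@(1,1)
Per-piece attacks for W:
Union (0 distinct): (none)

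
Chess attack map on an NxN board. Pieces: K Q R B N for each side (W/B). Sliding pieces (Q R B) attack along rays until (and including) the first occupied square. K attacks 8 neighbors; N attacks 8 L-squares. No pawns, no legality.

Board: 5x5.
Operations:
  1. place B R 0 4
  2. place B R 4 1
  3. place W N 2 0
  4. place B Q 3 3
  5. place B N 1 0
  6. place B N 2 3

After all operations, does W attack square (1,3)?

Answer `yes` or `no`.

Op 1: place BR@(0,4)
Op 2: place BR@(4,1)
Op 3: place WN@(2,0)
Op 4: place BQ@(3,3)
Op 5: place BN@(1,0)
Op 6: place BN@(2,3)
Per-piece attacks for W:
  WN@(2,0): attacks (3,2) (4,1) (1,2) (0,1)
W attacks (1,3): no

Answer: no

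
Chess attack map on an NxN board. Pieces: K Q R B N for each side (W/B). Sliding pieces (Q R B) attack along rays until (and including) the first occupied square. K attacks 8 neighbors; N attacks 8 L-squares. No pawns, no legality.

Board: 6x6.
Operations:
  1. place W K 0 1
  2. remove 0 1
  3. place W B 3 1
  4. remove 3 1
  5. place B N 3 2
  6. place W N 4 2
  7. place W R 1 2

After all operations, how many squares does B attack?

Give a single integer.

Answer: 8

Derivation:
Op 1: place WK@(0,1)
Op 2: remove (0,1)
Op 3: place WB@(3,1)
Op 4: remove (3,1)
Op 5: place BN@(3,2)
Op 6: place WN@(4,2)
Op 7: place WR@(1,2)
Per-piece attacks for B:
  BN@(3,2): attacks (4,4) (5,3) (2,4) (1,3) (4,0) (5,1) (2,0) (1,1)
Union (8 distinct): (1,1) (1,3) (2,0) (2,4) (4,0) (4,4) (5,1) (5,3)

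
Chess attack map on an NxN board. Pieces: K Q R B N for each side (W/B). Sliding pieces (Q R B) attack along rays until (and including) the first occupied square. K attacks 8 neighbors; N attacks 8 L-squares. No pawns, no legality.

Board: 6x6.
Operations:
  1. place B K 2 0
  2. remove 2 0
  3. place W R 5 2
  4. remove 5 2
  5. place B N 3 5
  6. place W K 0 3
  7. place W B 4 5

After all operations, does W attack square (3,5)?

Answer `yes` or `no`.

Op 1: place BK@(2,0)
Op 2: remove (2,0)
Op 3: place WR@(5,2)
Op 4: remove (5,2)
Op 5: place BN@(3,5)
Op 6: place WK@(0,3)
Op 7: place WB@(4,5)
Per-piece attacks for W:
  WK@(0,3): attacks (0,4) (0,2) (1,3) (1,4) (1,2)
  WB@(4,5): attacks (5,4) (3,4) (2,3) (1,2) (0,1)
W attacks (3,5): no

Answer: no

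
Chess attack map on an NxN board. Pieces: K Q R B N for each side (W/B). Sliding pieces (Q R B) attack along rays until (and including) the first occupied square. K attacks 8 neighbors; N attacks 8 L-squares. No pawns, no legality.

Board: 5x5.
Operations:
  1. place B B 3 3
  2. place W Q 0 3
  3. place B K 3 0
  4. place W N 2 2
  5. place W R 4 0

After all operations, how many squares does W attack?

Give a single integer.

Answer: 18

Derivation:
Op 1: place BB@(3,3)
Op 2: place WQ@(0,3)
Op 3: place BK@(3,0)
Op 4: place WN@(2,2)
Op 5: place WR@(4,0)
Per-piece attacks for W:
  WQ@(0,3): attacks (0,4) (0,2) (0,1) (0,0) (1,3) (2,3) (3,3) (1,4) (1,2) (2,1) (3,0) [ray(1,0) blocked at (3,3); ray(1,-1) blocked at (3,0)]
  WN@(2,2): attacks (3,4) (4,3) (1,4) (0,3) (3,0) (4,1) (1,0) (0,1)
  WR@(4,0): attacks (4,1) (4,2) (4,3) (4,4) (3,0) [ray(-1,0) blocked at (3,0)]
Union (18 distinct): (0,0) (0,1) (0,2) (0,3) (0,4) (1,0) (1,2) (1,3) (1,4) (2,1) (2,3) (3,0) (3,3) (3,4) (4,1) (4,2) (4,3) (4,4)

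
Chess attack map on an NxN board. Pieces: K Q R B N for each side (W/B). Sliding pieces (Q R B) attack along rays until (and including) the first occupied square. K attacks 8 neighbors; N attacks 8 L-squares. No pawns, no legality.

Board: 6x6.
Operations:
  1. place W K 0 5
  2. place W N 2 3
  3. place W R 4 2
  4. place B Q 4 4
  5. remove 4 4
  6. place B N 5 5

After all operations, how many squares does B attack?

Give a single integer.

Answer: 2

Derivation:
Op 1: place WK@(0,5)
Op 2: place WN@(2,3)
Op 3: place WR@(4,2)
Op 4: place BQ@(4,4)
Op 5: remove (4,4)
Op 6: place BN@(5,5)
Per-piece attacks for B:
  BN@(5,5): attacks (4,3) (3,4)
Union (2 distinct): (3,4) (4,3)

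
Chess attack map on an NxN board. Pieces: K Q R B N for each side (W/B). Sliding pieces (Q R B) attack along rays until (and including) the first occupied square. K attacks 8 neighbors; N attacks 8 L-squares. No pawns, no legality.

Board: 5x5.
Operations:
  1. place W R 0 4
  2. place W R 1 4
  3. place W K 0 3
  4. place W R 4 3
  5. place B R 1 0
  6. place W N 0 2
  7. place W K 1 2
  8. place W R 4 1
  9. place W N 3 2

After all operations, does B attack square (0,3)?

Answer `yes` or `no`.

Answer: no

Derivation:
Op 1: place WR@(0,4)
Op 2: place WR@(1,4)
Op 3: place WK@(0,3)
Op 4: place WR@(4,3)
Op 5: place BR@(1,0)
Op 6: place WN@(0,2)
Op 7: place WK@(1,2)
Op 8: place WR@(4,1)
Op 9: place WN@(3,2)
Per-piece attacks for B:
  BR@(1,0): attacks (1,1) (1,2) (2,0) (3,0) (4,0) (0,0) [ray(0,1) blocked at (1,2)]
B attacks (0,3): no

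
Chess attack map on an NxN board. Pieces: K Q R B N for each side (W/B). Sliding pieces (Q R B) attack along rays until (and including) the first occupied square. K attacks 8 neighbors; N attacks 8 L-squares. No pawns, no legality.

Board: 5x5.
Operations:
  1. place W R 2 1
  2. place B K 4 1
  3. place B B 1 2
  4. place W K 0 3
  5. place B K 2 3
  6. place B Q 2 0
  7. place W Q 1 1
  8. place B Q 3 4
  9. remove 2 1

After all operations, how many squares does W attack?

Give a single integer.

Op 1: place WR@(2,1)
Op 2: place BK@(4,1)
Op 3: place BB@(1,2)
Op 4: place WK@(0,3)
Op 5: place BK@(2,3)
Op 6: place BQ@(2,0)
Op 7: place WQ@(1,1)
Op 8: place BQ@(3,4)
Op 9: remove (2,1)
Per-piece attacks for W:
  WK@(0,3): attacks (0,4) (0,2) (1,3) (1,4) (1,2)
  WQ@(1,1): attacks (1,2) (1,0) (2,1) (3,1) (4,1) (0,1) (2,2) (3,3) (4,4) (2,0) (0,2) (0,0) [ray(0,1) blocked at (1,2); ray(1,0) blocked at (4,1); ray(1,-1) blocked at (2,0)]
Union (15 distinct): (0,0) (0,1) (0,2) (0,4) (1,0) (1,2) (1,3) (1,4) (2,0) (2,1) (2,2) (3,1) (3,3) (4,1) (4,4)

Answer: 15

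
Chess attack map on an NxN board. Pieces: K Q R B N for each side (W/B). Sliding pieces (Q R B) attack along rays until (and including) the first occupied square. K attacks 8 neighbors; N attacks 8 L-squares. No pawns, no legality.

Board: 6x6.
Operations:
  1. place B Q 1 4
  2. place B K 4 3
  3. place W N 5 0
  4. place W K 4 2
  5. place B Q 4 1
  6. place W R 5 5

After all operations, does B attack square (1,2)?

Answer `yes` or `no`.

Answer: yes

Derivation:
Op 1: place BQ@(1,4)
Op 2: place BK@(4,3)
Op 3: place WN@(5,0)
Op 4: place WK@(4,2)
Op 5: place BQ@(4,1)
Op 6: place WR@(5,5)
Per-piece attacks for B:
  BQ@(1,4): attacks (1,5) (1,3) (1,2) (1,1) (1,0) (2,4) (3,4) (4,4) (5,4) (0,4) (2,5) (2,3) (3,2) (4,1) (0,5) (0,3) [ray(1,-1) blocked at (4,1)]
  BQ@(4,1): attacks (4,2) (4,0) (5,1) (3,1) (2,1) (1,1) (0,1) (5,2) (5,0) (3,2) (2,3) (1,4) (3,0) [ray(0,1) blocked at (4,2); ray(1,-1) blocked at (5,0); ray(-1,1) blocked at (1,4)]
  BK@(4,3): attacks (4,4) (4,2) (5,3) (3,3) (5,4) (5,2) (3,4) (3,2)
B attacks (1,2): yes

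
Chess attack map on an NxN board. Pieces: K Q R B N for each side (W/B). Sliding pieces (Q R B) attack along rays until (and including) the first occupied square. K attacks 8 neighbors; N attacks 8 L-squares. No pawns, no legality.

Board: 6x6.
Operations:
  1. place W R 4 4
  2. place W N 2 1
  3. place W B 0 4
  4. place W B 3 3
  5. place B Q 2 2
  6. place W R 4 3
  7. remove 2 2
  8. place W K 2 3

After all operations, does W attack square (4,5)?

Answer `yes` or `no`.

Op 1: place WR@(4,4)
Op 2: place WN@(2,1)
Op 3: place WB@(0,4)
Op 4: place WB@(3,3)
Op 5: place BQ@(2,2)
Op 6: place WR@(4,3)
Op 7: remove (2,2)
Op 8: place WK@(2,3)
Per-piece attacks for W:
  WB@(0,4): attacks (1,5) (1,3) (2,2) (3,1) (4,0)
  WN@(2,1): attacks (3,3) (4,2) (1,3) (0,2) (4,0) (0,0)
  WK@(2,3): attacks (2,4) (2,2) (3,3) (1,3) (3,4) (3,2) (1,4) (1,2)
  WB@(3,3): attacks (4,4) (4,2) (5,1) (2,4) (1,5) (2,2) (1,1) (0,0) [ray(1,1) blocked at (4,4)]
  WR@(4,3): attacks (4,4) (4,2) (4,1) (4,0) (5,3) (3,3) [ray(0,1) blocked at (4,4); ray(-1,0) blocked at (3,3)]
  WR@(4,4): attacks (4,5) (4,3) (5,4) (3,4) (2,4) (1,4) (0,4) [ray(0,-1) blocked at (4,3); ray(-1,0) blocked at (0,4)]
W attacks (4,5): yes

Answer: yes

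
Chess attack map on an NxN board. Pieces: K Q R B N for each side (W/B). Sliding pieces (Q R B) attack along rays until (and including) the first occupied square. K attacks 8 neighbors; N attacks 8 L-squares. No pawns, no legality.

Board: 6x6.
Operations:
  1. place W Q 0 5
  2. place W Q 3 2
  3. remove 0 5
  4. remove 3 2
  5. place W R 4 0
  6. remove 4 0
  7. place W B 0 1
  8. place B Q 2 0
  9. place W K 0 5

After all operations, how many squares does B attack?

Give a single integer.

Op 1: place WQ@(0,5)
Op 2: place WQ@(3,2)
Op 3: remove (0,5)
Op 4: remove (3,2)
Op 5: place WR@(4,0)
Op 6: remove (4,0)
Op 7: place WB@(0,1)
Op 8: place BQ@(2,0)
Op 9: place WK@(0,5)
Per-piece attacks for B:
  BQ@(2,0): attacks (2,1) (2,2) (2,3) (2,4) (2,5) (3,0) (4,0) (5,0) (1,0) (0,0) (3,1) (4,2) (5,3) (1,1) (0,2)
Union (15 distinct): (0,0) (0,2) (1,0) (1,1) (2,1) (2,2) (2,3) (2,4) (2,5) (3,0) (3,1) (4,0) (4,2) (5,0) (5,3)

Answer: 15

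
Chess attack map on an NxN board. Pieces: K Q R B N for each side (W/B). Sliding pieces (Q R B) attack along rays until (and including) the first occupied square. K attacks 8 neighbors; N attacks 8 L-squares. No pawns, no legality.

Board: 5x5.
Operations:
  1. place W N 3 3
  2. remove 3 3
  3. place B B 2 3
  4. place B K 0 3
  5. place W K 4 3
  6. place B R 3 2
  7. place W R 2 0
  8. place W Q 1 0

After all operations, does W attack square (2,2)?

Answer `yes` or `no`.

Answer: yes

Derivation:
Op 1: place WN@(3,3)
Op 2: remove (3,3)
Op 3: place BB@(2,3)
Op 4: place BK@(0,3)
Op 5: place WK@(4,3)
Op 6: place BR@(3,2)
Op 7: place WR@(2,0)
Op 8: place WQ@(1,0)
Per-piece attacks for W:
  WQ@(1,0): attacks (1,1) (1,2) (1,3) (1,4) (2,0) (0,0) (2,1) (3,2) (0,1) [ray(1,0) blocked at (2,0); ray(1,1) blocked at (3,2)]
  WR@(2,0): attacks (2,1) (2,2) (2,3) (3,0) (4,0) (1,0) [ray(0,1) blocked at (2,3); ray(-1,0) blocked at (1,0)]
  WK@(4,3): attacks (4,4) (4,2) (3,3) (3,4) (3,2)
W attacks (2,2): yes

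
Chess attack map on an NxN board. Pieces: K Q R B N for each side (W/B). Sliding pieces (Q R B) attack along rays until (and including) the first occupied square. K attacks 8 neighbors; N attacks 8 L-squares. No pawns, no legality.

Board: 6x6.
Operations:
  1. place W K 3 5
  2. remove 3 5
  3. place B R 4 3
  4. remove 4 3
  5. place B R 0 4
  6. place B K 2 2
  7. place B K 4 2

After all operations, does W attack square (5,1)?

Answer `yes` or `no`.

Op 1: place WK@(3,5)
Op 2: remove (3,5)
Op 3: place BR@(4,3)
Op 4: remove (4,3)
Op 5: place BR@(0,4)
Op 6: place BK@(2,2)
Op 7: place BK@(4,2)
Per-piece attacks for W:
W attacks (5,1): no

Answer: no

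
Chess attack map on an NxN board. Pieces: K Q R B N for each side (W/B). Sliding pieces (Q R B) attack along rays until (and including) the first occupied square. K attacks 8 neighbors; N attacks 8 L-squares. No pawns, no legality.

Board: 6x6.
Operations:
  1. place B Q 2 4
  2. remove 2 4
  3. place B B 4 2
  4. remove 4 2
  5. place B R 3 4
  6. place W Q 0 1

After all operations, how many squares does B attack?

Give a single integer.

Answer: 10

Derivation:
Op 1: place BQ@(2,4)
Op 2: remove (2,4)
Op 3: place BB@(4,2)
Op 4: remove (4,2)
Op 5: place BR@(3,4)
Op 6: place WQ@(0,1)
Per-piece attacks for B:
  BR@(3,4): attacks (3,5) (3,3) (3,2) (3,1) (3,0) (4,4) (5,4) (2,4) (1,4) (0,4)
Union (10 distinct): (0,4) (1,4) (2,4) (3,0) (3,1) (3,2) (3,3) (3,5) (4,4) (5,4)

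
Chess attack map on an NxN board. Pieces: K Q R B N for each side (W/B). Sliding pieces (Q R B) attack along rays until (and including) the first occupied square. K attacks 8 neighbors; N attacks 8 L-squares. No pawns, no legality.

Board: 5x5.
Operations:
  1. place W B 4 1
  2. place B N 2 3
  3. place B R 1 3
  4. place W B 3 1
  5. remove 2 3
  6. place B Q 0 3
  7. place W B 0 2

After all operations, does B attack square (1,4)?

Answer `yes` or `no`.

Answer: yes

Derivation:
Op 1: place WB@(4,1)
Op 2: place BN@(2,3)
Op 3: place BR@(1,3)
Op 4: place WB@(3,1)
Op 5: remove (2,3)
Op 6: place BQ@(0,3)
Op 7: place WB@(0,2)
Per-piece attacks for B:
  BQ@(0,3): attacks (0,4) (0,2) (1,3) (1,4) (1,2) (2,1) (3,0) [ray(0,-1) blocked at (0,2); ray(1,0) blocked at (1,3)]
  BR@(1,3): attacks (1,4) (1,2) (1,1) (1,0) (2,3) (3,3) (4,3) (0,3) [ray(-1,0) blocked at (0,3)]
B attacks (1,4): yes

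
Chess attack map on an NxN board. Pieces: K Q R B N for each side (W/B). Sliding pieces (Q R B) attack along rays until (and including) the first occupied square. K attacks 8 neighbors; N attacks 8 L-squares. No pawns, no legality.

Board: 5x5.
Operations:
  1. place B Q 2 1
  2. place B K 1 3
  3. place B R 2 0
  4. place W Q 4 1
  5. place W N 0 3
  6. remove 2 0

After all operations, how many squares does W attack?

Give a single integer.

Answer: 13

Derivation:
Op 1: place BQ@(2,1)
Op 2: place BK@(1,3)
Op 3: place BR@(2,0)
Op 4: place WQ@(4,1)
Op 5: place WN@(0,3)
Op 6: remove (2,0)
Per-piece attacks for W:
  WN@(0,3): attacks (2,4) (1,1) (2,2)
  WQ@(4,1): attacks (4,2) (4,3) (4,4) (4,0) (3,1) (2,1) (3,2) (2,3) (1,4) (3,0) [ray(-1,0) blocked at (2,1)]
Union (13 distinct): (1,1) (1,4) (2,1) (2,2) (2,3) (2,4) (3,0) (3,1) (3,2) (4,0) (4,2) (4,3) (4,4)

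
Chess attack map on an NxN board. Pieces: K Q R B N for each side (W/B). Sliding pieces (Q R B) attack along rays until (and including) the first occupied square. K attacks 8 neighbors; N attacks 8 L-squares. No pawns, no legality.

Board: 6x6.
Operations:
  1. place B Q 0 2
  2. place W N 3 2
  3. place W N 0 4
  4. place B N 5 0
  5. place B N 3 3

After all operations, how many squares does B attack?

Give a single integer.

Answer: 21

Derivation:
Op 1: place BQ@(0,2)
Op 2: place WN@(3,2)
Op 3: place WN@(0,4)
Op 4: place BN@(5,0)
Op 5: place BN@(3,3)
Per-piece attacks for B:
  BQ@(0,2): attacks (0,3) (0,4) (0,1) (0,0) (1,2) (2,2) (3,2) (1,3) (2,4) (3,5) (1,1) (2,0) [ray(0,1) blocked at (0,4); ray(1,0) blocked at (3,2)]
  BN@(3,3): attacks (4,5) (5,4) (2,5) (1,4) (4,1) (5,2) (2,1) (1,2)
  BN@(5,0): attacks (4,2) (3,1)
Union (21 distinct): (0,0) (0,1) (0,3) (0,4) (1,1) (1,2) (1,3) (1,4) (2,0) (2,1) (2,2) (2,4) (2,5) (3,1) (3,2) (3,5) (4,1) (4,2) (4,5) (5,2) (5,4)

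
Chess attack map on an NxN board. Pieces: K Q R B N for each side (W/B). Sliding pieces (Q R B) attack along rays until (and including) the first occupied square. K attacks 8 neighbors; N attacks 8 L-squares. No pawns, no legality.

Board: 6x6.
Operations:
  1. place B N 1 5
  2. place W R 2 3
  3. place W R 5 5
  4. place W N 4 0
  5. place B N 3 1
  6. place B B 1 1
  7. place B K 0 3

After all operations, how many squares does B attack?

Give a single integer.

Op 1: place BN@(1,5)
Op 2: place WR@(2,3)
Op 3: place WR@(5,5)
Op 4: place WN@(4,0)
Op 5: place BN@(3,1)
Op 6: place BB@(1,1)
Op 7: place BK@(0,3)
Per-piece attacks for B:
  BK@(0,3): attacks (0,4) (0,2) (1,3) (1,4) (1,2)
  BB@(1,1): attacks (2,2) (3,3) (4,4) (5,5) (2,0) (0,2) (0,0) [ray(1,1) blocked at (5,5)]
  BN@(1,5): attacks (2,3) (3,4) (0,3)
  BN@(3,1): attacks (4,3) (5,2) (2,3) (1,2) (5,0) (1,0)
Union (18 distinct): (0,0) (0,2) (0,3) (0,4) (1,0) (1,2) (1,3) (1,4) (2,0) (2,2) (2,3) (3,3) (3,4) (4,3) (4,4) (5,0) (5,2) (5,5)

Answer: 18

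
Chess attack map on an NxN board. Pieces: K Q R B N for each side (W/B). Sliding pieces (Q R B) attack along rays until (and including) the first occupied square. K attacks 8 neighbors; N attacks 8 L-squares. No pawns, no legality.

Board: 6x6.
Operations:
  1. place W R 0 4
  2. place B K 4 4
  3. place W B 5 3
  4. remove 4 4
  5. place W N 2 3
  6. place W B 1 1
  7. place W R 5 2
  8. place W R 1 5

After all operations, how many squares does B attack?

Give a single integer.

Answer: 0

Derivation:
Op 1: place WR@(0,4)
Op 2: place BK@(4,4)
Op 3: place WB@(5,3)
Op 4: remove (4,4)
Op 5: place WN@(2,3)
Op 6: place WB@(1,1)
Op 7: place WR@(5,2)
Op 8: place WR@(1,5)
Per-piece attacks for B:
Union (0 distinct): (none)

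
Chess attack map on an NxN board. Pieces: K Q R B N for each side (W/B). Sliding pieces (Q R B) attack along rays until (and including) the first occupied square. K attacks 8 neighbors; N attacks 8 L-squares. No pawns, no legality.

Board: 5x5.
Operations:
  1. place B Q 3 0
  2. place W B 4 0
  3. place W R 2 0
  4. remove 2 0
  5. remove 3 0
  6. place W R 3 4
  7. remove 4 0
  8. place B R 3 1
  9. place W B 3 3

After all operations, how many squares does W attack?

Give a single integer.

Op 1: place BQ@(3,0)
Op 2: place WB@(4,0)
Op 3: place WR@(2,0)
Op 4: remove (2,0)
Op 5: remove (3,0)
Op 6: place WR@(3,4)
Op 7: remove (4,0)
Op 8: place BR@(3,1)
Op 9: place WB@(3,3)
Per-piece attacks for W:
  WB@(3,3): attacks (4,4) (4,2) (2,4) (2,2) (1,1) (0,0)
  WR@(3,4): attacks (3,3) (4,4) (2,4) (1,4) (0,4) [ray(0,-1) blocked at (3,3)]
Union (9 distinct): (0,0) (0,4) (1,1) (1,4) (2,2) (2,4) (3,3) (4,2) (4,4)

Answer: 9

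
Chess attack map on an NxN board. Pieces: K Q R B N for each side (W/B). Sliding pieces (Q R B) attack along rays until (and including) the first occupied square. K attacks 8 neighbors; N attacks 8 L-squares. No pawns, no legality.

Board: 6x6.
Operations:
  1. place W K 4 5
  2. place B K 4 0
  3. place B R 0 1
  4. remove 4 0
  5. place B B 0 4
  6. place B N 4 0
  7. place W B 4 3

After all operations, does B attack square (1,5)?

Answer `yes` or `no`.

Op 1: place WK@(4,5)
Op 2: place BK@(4,0)
Op 3: place BR@(0,1)
Op 4: remove (4,0)
Op 5: place BB@(0,4)
Op 6: place BN@(4,0)
Op 7: place WB@(4,3)
Per-piece attacks for B:
  BR@(0,1): attacks (0,2) (0,3) (0,4) (0,0) (1,1) (2,1) (3,1) (4,1) (5,1) [ray(0,1) blocked at (0,4)]
  BB@(0,4): attacks (1,5) (1,3) (2,2) (3,1) (4,0) [ray(1,-1) blocked at (4,0)]
  BN@(4,0): attacks (5,2) (3,2) (2,1)
B attacks (1,5): yes

Answer: yes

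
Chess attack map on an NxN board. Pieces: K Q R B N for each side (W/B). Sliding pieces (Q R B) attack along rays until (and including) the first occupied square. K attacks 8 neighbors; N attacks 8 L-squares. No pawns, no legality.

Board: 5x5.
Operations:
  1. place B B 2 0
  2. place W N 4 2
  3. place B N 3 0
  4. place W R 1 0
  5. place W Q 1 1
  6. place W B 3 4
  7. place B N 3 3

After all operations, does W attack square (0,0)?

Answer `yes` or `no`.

Answer: yes

Derivation:
Op 1: place BB@(2,0)
Op 2: place WN@(4,2)
Op 3: place BN@(3,0)
Op 4: place WR@(1,0)
Op 5: place WQ@(1,1)
Op 6: place WB@(3,4)
Op 7: place BN@(3,3)
Per-piece attacks for W:
  WR@(1,0): attacks (1,1) (2,0) (0,0) [ray(0,1) blocked at (1,1); ray(1,0) blocked at (2,0)]
  WQ@(1,1): attacks (1,2) (1,3) (1,4) (1,0) (2,1) (3,1) (4,1) (0,1) (2,2) (3,3) (2,0) (0,2) (0,0) [ray(0,-1) blocked at (1,0); ray(1,1) blocked at (3,3); ray(1,-1) blocked at (2,0)]
  WB@(3,4): attacks (4,3) (2,3) (1,2) (0,1)
  WN@(4,2): attacks (3,4) (2,3) (3,0) (2,1)
W attacks (0,0): yes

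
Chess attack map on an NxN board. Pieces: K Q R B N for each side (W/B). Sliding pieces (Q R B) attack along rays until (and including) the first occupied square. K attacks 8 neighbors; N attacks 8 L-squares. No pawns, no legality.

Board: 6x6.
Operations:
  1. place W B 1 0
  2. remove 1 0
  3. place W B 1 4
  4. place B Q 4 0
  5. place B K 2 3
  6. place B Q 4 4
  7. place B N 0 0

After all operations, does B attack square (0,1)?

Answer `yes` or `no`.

Op 1: place WB@(1,0)
Op 2: remove (1,0)
Op 3: place WB@(1,4)
Op 4: place BQ@(4,0)
Op 5: place BK@(2,3)
Op 6: place BQ@(4,4)
Op 7: place BN@(0,0)
Per-piece attacks for B:
  BN@(0,0): attacks (1,2) (2,1)
  BK@(2,3): attacks (2,4) (2,2) (3,3) (1,3) (3,4) (3,2) (1,4) (1,2)
  BQ@(4,0): attacks (4,1) (4,2) (4,3) (4,4) (5,0) (3,0) (2,0) (1,0) (0,0) (5,1) (3,1) (2,2) (1,3) (0,4) [ray(0,1) blocked at (4,4); ray(-1,0) blocked at (0,0)]
  BQ@(4,4): attacks (4,5) (4,3) (4,2) (4,1) (4,0) (5,4) (3,4) (2,4) (1,4) (5,5) (5,3) (3,5) (3,3) (2,2) (1,1) (0,0) [ray(0,-1) blocked at (4,0); ray(-1,0) blocked at (1,4); ray(-1,-1) blocked at (0,0)]
B attacks (0,1): no

Answer: no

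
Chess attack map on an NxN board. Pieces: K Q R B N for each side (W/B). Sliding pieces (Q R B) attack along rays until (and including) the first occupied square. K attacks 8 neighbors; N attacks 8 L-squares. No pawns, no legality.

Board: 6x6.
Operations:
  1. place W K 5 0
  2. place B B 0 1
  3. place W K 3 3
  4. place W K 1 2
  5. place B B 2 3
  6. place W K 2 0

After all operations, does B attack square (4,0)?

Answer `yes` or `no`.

Op 1: place WK@(5,0)
Op 2: place BB@(0,1)
Op 3: place WK@(3,3)
Op 4: place WK@(1,2)
Op 5: place BB@(2,3)
Op 6: place WK@(2,0)
Per-piece attacks for B:
  BB@(0,1): attacks (1,2) (1,0) [ray(1,1) blocked at (1,2)]
  BB@(2,3): attacks (3,4) (4,5) (3,2) (4,1) (5,0) (1,4) (0,5) (1,2) [ray(1,-1) blocked at (5,0); ray(-1,-1) blocked at (1,2)]
B attacks (4,0): no

Answer: no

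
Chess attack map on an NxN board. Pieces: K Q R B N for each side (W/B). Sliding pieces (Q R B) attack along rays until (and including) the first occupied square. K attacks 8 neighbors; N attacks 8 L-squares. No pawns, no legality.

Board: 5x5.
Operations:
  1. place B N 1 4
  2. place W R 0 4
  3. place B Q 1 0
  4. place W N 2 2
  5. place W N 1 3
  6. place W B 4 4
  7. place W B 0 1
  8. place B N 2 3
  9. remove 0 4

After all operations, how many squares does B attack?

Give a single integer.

Answer: 18

Derivation:
Op 1: place BN@(1,4)
Op 2: place WR@(0,4)
Op 3: place BQ@(1,0)
Op 4: place WN@(2,2)
Op 5: place WN@(1,3)
Op 6: place WB@(4,4)
Op 7: place WB@(0,1)
Op 8: place BN@(2,3)
Op 9: remove (0,4)
Per-piece attacks for B:
  BQ@(1,0): attacks (1,1) (1,2) (1,3) (2,0) (3,0) (4,0) (0,0) (2,1) (3,2) (4,3) (0,1) [ray(0,1) blocked at (1,3); ray(-1,1) blocked at (0,1)]
  BN@(1,4): attacks (2,2) (3,3) (0,2)
  BN@(2,3): attacks (4,4) (0,4) (3,1) (4,2) (1,1) (0,2)
Union (18 distinct): (0,0) (0,1) (0,2) (0,4) (1,1) (1,2) (1,3) (2,0) (2,1) (2,2) (3,0) (3,1) (3,2) (3,3) (4,0) (4,2) (4,3) (4,4)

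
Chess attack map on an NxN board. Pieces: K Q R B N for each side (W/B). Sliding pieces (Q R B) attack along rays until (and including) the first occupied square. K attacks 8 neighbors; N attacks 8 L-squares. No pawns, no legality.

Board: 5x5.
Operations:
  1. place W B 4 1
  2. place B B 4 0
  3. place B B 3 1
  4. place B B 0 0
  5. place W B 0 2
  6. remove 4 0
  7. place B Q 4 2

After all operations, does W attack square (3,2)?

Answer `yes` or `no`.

Answer: yes

Derivation:
Op 1: place WB@(4,1)
Op 2: place BB@(4,0)
Op 3: place BB@(3,1)
Op 4: place BB@(0,0)
Op 5: place WB@(0,2)
Op 6: remove (4,0)
Op 7: place BQ@(4,2)
Per-piece attacks for W:
  WB@(0,2): attacks (1,3) (2,4) (1,1) (2,0)
  WB@(4,1): attacks (3,2) (2,3) (1,4) (3,0)
W attacks (3,2): yes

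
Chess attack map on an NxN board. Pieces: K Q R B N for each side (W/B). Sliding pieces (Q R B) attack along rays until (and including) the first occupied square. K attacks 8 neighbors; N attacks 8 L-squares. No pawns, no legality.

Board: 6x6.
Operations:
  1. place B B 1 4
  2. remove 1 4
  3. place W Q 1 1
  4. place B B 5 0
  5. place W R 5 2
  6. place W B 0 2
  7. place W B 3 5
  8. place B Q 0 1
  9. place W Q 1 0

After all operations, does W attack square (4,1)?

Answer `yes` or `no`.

Answer: yes

Derivation:
Op 1: place BB@(1,4)
Op 2: remove (1,4)
Op 3: place WQ@(1,1)
Op 4: place BB@(5,0)
Op 5: place WR@(5,2)
Op 6: place WB@(0,2)
Op 7: place WB@(3,5)
Op 8: place BQ@(0,1)
Op 9: place WQ@(1,0)
Per-piece attacks for W:
  WB@(0,2): attacks (1,3) (2,4) (3,5) (1,1) [ray(1,1) blocked at (3,5); ray(1,-1) blocked at (1,1)]
  WQ@(1,0): attacks (1,1) (2,0) (3,0) (4,0) (5,0) (0,0) (2,1) (3,2) (4,3) (5,4) (0,1) [ray(0,1) blocked at (1,1); ray(1,0) blocked at (5,0); ray(-1,1) blocked at (0,1)]
  WQ@(1,1): attacks (1,2) (1,3) (1,4) (1,5) (1,0) (2,1) (3,1) (4,1) (5,1) (0,1) (2,2) (3,3) (4,4) (5,5) (2,0) (0,2) (0,0) [ray(0,-1) blocked at (1,0); ray(-1,0) blocked at (0,1); ray(-1,1) blocked at (0,2)]
  WB@(3,5): attacks (4,4) (5,3) (2,4) (1,3) (0,2) [ray(-1,-1) blocked at (0,2)]
  WR@(5,2): attacks (5,3) (5,4) (5,5) (5,1) (5,0) (4,2) (3,2) (2,2) (1,2) (0,2) [ray(0,-1) blocked at (5,0); ray(-1,0) blocked at (0,2)]
W attacks (4,1): yes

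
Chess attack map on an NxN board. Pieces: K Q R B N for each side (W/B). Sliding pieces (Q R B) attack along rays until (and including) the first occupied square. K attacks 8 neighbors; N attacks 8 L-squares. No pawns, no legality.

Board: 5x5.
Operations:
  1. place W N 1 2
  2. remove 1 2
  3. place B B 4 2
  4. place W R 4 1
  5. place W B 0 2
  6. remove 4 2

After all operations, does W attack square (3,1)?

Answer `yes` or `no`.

Op 1: place WN@(1,2)
Op 2: remove (1,2)
Op 3: place BB@(4,2)
Op 4: place WR@(4,1)
Op 5: place WB@(0,2)
Op 6: remove (4,2)
Per-piece attacks for W:
  WB@(0,2): attacks (1,3) (2,4) (1,1) (2,0)
  WR@(4,1): attacks (4,2) (4,3) (4,4) (4,0) (3,1) (2,1) (1,1) (0,1)
W attacks (3,1): yes

Answer: yes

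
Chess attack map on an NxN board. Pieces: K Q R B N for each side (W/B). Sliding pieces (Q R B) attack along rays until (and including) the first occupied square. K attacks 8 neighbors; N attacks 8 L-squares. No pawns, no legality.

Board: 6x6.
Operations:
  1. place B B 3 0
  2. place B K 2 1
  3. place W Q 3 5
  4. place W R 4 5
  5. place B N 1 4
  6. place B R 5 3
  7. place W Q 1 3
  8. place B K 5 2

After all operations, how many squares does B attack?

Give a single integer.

Answer: 22

Derivation:
Op 1: place BB@(3,0)
Op 2: place BK@(2,1)
Op 3: place WQ@(3,5)
Op 4: place WR@(4,5)
Op 5: place BN@(1,4)
Op 6: place BR@(5,3)
Op 7: place WQ@(1,3)
Op 8: place BK@(5,2)
Per-piece attacks for B:
  BN@(1,4): attacks (3,5) (2,2) (3,3) (0,2)
  BK@(2,1): attacks (2,2) (2,0) (3,1) (1,1) (3,2) (3,0) (1,2) (1,0)
  BB@(3,0): attacks (4,1) (5,2) (2,1) [ray(1,1) blocked at (5,2); ray(-1,1) blocked at (2,1)]
  BK@(5,2): attacks (5,3) (5,1) (4,2) (4,3) (4,1)
  BR@(5,3): attacks (5,4) (5,5) (5,2) (4,3) (3,3) (2,3) (1,3) [ray(0,-1) blocked at (5,2); ray(-1,0) blocked at (1,3)]
Union (22 distinct): (0,2) (1,0) (1,1) (1,2) (1,3) (2,0) (2,1) (2,2) (2,3) (3,0) (3,1) (3,2) (3,3) (3,5) (4,1) (4,2) (4,3) (5,1) (5,2) (5,3) (5,4) (5,5)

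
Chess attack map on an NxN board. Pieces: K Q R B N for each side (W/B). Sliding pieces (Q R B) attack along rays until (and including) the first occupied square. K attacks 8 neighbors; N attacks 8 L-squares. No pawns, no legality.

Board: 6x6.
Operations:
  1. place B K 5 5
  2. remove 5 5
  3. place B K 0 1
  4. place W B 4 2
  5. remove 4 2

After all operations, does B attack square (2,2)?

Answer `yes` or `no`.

Answer: no

Derivation:
Op 1: place BK@(5,5)
Op 2: remove (5,5)
Op 3: place BK@(0,1)
Op 4: place WB@(4,2)
Op 5: remove (4,2)
Per-piece attacks for B:
  BK@(0,1): attacks (0,2) (0,0) (1,1) (1,2) (1,0)
B attacks (2,2): no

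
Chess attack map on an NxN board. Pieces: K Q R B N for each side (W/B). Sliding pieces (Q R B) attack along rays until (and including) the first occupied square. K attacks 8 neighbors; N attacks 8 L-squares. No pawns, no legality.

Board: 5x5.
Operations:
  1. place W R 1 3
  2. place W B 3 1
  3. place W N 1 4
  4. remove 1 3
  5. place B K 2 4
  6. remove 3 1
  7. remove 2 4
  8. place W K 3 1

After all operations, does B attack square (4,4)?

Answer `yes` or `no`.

Answer: no

Derivation:
Op 1: place WR@(1,3)
Op 2: place WB@(3,1)
Op 3: place WN@(1,4)
Op 4: remove (1,3)
Op 5: place BK@(2,4)
Op 6: remove (3,1)
Op 7: remove (2,4)
Op 8: place WK@(3,1)
Per-piece attacks for B:
B attacks (4,4): no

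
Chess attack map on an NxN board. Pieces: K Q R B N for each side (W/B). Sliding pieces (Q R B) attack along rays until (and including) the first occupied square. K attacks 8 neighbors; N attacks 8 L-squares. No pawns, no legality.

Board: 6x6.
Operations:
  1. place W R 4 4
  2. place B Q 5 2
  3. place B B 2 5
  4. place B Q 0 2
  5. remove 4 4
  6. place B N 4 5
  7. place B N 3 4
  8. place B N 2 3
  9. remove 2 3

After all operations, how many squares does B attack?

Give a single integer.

Op 1: place WR@(4,4)
Op 2: place BQ@(5,2)
Op 3: place BB@(2,5)
Op 4: place BQ@(0,2)
Op 5: remove (4,4)
Op 6: place BN@(4,5)
Op 7: place BN@(3,4)
Op 8: place BN@(2,3)
Op 9: remove (2,3)
Per-piece attacks for B:
  BQ@(0,2): attacks (0,3) (0,4) (0,5) (0,1) (0,0) (1,2) (2,2) (3,2) (4,2) (5,2) (1,3) (2,4) (3,5) (1,1) (2,0) [ray(1,0) blocked at (5,2)]
  BB@(2,5): attacks (3,4) (1,4) (0,3) [ray(1,-1) blocked at (3,4)]
  BN@(3,4): attacks (5,5) (1,5) (4,2) (5,3) (2,2) (1,3)
  BN@(4,5): attacks (5,3) (3,3) (2,4)
  BQ@(5,2): attacks (5,3) (5,4) (5,5) (5,1) (5,0) (4,2) (3,2) (2,2) (1,2) (0,2) (4,3) (3,4) (4,1) (3,0) [ray(-1,0) blocked at (0,2); ray(-1,1) blocked at (3,4)]
Union (28 distinct): (0,0) (0,1) (0,2) (0,3) (0,4) (0,5) (1,1) (1,2) (1,3) (1,4) (1,5) (2,0) (2,2) (2,4) (3,0) (3,2) (3,3) (3,4) (3,5) (4,1) (4,2) (4,3) (5,0) (5,1) (5,2) (5,3) (5,4) (5,5)

Answer: 28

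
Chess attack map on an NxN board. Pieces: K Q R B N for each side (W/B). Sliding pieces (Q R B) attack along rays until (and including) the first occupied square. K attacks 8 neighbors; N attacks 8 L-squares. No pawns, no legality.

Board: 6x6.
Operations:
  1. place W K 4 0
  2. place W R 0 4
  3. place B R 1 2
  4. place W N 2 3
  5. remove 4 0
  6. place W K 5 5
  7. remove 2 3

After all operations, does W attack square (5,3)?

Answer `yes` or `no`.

Op 1: place WK@(4,0)
Op 2: place WR@(0,4)
Op 3: place BR@(1,2)
Op 4: place WN@(2,3)
Op 5: remove (4,0)
Op 6: place WK@(5,5)
Op 7: remove (2,3)
Per-piece attacks for W:
  WR@(0,4): attacks (0,5) (0,3) (0,2) (0,1) (0,0) (1,4) (2,4) (3,4) (4,4) (5,4)
  WK@(5,5): attacks (5,4) (4,5) (4,4)
W attacks (5,3): no

Answer: no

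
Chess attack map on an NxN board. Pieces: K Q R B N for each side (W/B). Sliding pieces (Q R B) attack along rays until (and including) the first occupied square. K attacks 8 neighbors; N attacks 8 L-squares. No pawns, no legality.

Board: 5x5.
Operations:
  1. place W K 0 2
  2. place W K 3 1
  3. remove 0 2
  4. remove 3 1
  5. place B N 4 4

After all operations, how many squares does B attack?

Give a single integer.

Op 1: place WK@(0,2)
Op 2: place WK@(3,1)
Op 3: remove (0,2)
Op 4: remove (3,1)
Op 5: place BN@(4,4)
Per-piece attacks for B:
  BN@(4,4): attacks (3,2) (2,3)
Union (2 distinct): (2,3) (3,2)

Answer: 2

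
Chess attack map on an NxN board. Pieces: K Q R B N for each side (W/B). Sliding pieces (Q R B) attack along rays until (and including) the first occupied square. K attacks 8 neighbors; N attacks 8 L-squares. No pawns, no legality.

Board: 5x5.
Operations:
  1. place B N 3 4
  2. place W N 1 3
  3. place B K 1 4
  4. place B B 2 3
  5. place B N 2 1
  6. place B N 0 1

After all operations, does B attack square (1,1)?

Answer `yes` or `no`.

Op 1: place BN@(3,4)
Op 2: place WN@(1,3)
Op 3: place BK@(1,4)
Op 4: place BB@(2,3)
Op 5: place BN@(2,1)
Op 6: place BN@(0,1)
Per-piece attacks for B:
  BN@(0,1): attacks (1,3) (2,2) (2,0)
  BK@(1,4): attacks (1,3) (2,4) (0,4) (2,3) (0,3)
  BN@(2,1): attacks (3,3) (4,2) (1,3) (0,2) (4,0) (0,0)
  BB@(2,3): attacks (3,4) (3,2) (4,1) (1,4) (1,2) (0,1) [ray(1,1) blocked at (3,4); ray(-1,1) blocked at (1,4); ray(-1,-1) blocked at (0,1)]
  BN@(3,4): attacks (4,2) (2,2) (1,3)
B attacks (1,1): no

Answer: no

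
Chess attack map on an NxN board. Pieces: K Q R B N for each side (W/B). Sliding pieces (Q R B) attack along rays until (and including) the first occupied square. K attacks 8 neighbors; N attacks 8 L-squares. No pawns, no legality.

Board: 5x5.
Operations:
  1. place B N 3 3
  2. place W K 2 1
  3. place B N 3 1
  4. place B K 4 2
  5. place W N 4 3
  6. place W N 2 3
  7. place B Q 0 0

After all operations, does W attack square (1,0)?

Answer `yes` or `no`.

Answer: yes

Derivation:
Op 1: place BN@(3,3)
Op 2: place WK@(2,1)
Op 3: place BN@(3,1)
Op 4: place BK@(4,2)
Op 5: place WN@(4,3)
Op 6: place WN@(2,3)
Op 7: place BQ@(0,0)
Per-piece attacks for W:
  WK@(2,1): attacks (2,2) (2,0) (3,1) (1,1) (3,2) (3,0) (1,2) (1,0)
  WN@(2,3): attacks (4,4) (0,4) (3,1) (4,2) (1,1) (0,2)
  WN@(4,3): attacks (2,4) (3,1) (2,2)
W attacks (1,0): yes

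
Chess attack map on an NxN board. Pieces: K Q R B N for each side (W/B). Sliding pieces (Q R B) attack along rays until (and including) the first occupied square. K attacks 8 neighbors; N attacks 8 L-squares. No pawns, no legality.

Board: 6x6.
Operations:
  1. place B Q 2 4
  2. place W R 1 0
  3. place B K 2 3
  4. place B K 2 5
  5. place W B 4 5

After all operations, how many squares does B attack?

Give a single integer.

Answer: 18

Derivation:
Op 1: place BQ@(2,4)
Op 2: place WR@(1,0)
Op 3: place BK@(2,3)
Op 4: place BK@(2,5)
Op 5: place WB@(4,5)
Per-piece attacks for B:
  BK@(2,3): attacks (2,4) (2,2) (3,3) (1,3) (3,4) (3,2) (1,4) (1,2)
  BQ@(2,4): attacks (2,5) (2,3) (3,4) (4,4) (5,4) (1,4) (0,4) (3,5) (3,3) (4,2) (5,1) (1,5) (1,3) (0,2) [ray(0,1) blocked at (2,5); ray(0,-1) blocked at (2,3)]
  BK@(2,5): attacks (2,4) (3,5) (1,5) (3,4) (1,4)
Union (18 distinct): (0,2) (0,4) (1,2) (1,3) (1,4) (1,5) (2,2) (2,3) (2,4) (2,5) (3,2) (3,3) (3,4) (3,5) (4,2) (4,4) (5,1) (5,4)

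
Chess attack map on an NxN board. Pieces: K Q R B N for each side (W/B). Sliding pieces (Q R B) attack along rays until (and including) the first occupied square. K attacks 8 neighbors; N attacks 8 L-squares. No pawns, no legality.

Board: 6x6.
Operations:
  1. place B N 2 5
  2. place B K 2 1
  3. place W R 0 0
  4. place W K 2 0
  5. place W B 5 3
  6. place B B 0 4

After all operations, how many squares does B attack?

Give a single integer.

Answer: 14

Derivation:
Op 1: place BN@(2,5)
Op 2: place BK@(2,1)
Op 3: place WR@(0,0)
Op 4: place WK@(2,0)
Op 5: place WB@(5,3)
Op 6: place BB@(0,4)
Per-piece attacks for B:
  BB@(0,4): attacks (1,5) (1,3) (2,2) (3,1) (4,0)
  BK@(2,1): attacks (2,2) (2,0) (3,1) (1,1) (3,2) (3,0) (1,2) (1,0)
  BN@(2,5): attacks (3,3) (4,4) (1,3) (0,4)
Union (14 distinct): (0,4) (1,0) (1,1) (1,2) (1,3) (1,5) (2,0) (2,2) (3,0) (3,1) (3,2) (3,3) (4,0) (4,4)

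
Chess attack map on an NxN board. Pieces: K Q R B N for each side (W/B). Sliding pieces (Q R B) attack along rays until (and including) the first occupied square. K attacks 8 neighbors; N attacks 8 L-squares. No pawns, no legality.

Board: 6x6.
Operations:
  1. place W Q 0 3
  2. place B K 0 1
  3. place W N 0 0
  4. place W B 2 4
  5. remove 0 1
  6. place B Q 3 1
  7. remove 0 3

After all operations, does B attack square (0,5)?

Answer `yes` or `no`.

Op 1: place WQ@(0,3)
Op 2: place BK@(0,1)
Op 3: place WN@(0,0)
Op 4: place WB@(2,4)
Op 5: remove (0,1)
Op 6: place BQ@(3,1)
Op 7: remove (0,3)
Per-piece attacks for B:
  BQ@(3,1): attacks (3,2) (3,3) (3,4) (3,5) (3,0) (4,1) (5,1) (2,1) (1,1) (0,1) (4,2) (5,3) (4,0) (2,2) (1,3) (0,4) (2,0)
B attacks (0,5): no

Answer: no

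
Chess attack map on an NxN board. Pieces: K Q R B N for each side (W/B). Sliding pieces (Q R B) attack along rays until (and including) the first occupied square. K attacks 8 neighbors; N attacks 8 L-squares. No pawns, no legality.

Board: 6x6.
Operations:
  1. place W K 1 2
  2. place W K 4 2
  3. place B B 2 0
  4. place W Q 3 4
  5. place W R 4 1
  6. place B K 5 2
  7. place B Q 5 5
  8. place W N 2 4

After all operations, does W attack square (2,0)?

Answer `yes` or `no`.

Answer: no

Derivation:
Op 1: place WK@(1,2)
Op 2: place WK@(4,2)
Op 3: place BB@(2,0)
Op 4: place WQ@(3,4)
Op 5: place WR@(4,1)
Op 6: place BK@(5,2)
Op 7: place BQ@(5,5)
Op 8: place WN@(2,4)
Per-piece attacks for W:
  WK@(1,2): attacks (1,3) (1,1) (2,2) (0,2) (2,3) (2,1) (0,3) (0,1)
  WN@(2,4): attacks (4,5) (0,5) (3,2) (4,3) (1,2) (0,3)
  WQ@(3,4): attacks (3,5) (3,3) (3,2) (3,1) (3,0) (4,4) (5,4) (2,4) (4,5) (4,3) (5,2) (2,5) (2,3) (1,2) [ray(-1,0) blocked at (2,4); ray(1,-1) blocked at (5,2); ray(-1,-1) blocked at (1,2)]
  WR@(4,1): attacks (4,2) (4,0) (5,1) (3,1) (2,1) (1,1) (0,1) [ray(0,1) blocked at (4,2)]
  WK@(4,2): attacks (4,3) (4,1) (5,2) (3,2) (5,3) (5,1) (3,3) (3,1)
W attacks (2,0): no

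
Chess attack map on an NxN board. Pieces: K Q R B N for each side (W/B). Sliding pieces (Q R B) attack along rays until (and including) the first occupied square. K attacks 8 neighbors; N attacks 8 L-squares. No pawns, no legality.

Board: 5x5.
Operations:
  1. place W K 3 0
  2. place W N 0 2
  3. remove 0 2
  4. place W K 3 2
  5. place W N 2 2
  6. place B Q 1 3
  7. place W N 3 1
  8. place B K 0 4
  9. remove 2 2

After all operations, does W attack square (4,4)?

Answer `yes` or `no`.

Op 1: place WK@(3,0)
Op 2: place WN@(0,2)
Op 3: remove (0,2)
Op 4: place WK@(3,2)
Op 5: place WN@(2,2)
Op 6: place BQ@(1,3)
Op 7: place WN@(3,1)
Op 8: place BK@(0,4)
Op 9: remove (2,2)
Per-piece attacks for W:
  WK@(3,0): attacks (3,1) (4,0) (2,0) (4,1) (2,1)
  WN@(3,1): attacks (4,3) (2,3) (1,2) (1,0)
  WK@(3,2): attacks (3,3) (3,1) (4,2) (2,2) (4,3) (4,1) (2,3) (2,1)
W attacks (4,4): no

Answer: no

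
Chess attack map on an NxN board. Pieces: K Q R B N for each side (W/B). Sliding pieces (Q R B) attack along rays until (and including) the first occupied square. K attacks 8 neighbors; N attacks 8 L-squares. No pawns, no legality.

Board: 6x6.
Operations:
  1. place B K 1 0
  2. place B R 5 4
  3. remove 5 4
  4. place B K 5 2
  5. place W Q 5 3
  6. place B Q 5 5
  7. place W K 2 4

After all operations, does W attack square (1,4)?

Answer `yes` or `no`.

Answer: yes

Derivation:
Op 1: place BK@(1,0)
Op 2: place BR@(5,4)
Op 3: remove (5,4)
Op 4: place BK@(5,2)
Op 5: place WQ@(5,3)
Op 6: place BQ@(5,5)
Op 7: place WK@(2,4)
Per-piece attacks for W:
  WK@(2,4): attacks (2,5) (2,3) (3,4) (1,4) (3,5) (3,3) (1,5) (1,3)
  WQ@(5,3): attacks (5,4) (5,5) (5,2) (4,3) (3,3) (2,3) (1,3) (0,3) (4,4) (3,5) (4,2) (3,1) (2,0) [ray(0,1) blocked at (5,5); ray(0,-1) blocked at (5,2)]
W attacks (1,4): yes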